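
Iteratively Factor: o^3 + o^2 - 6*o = (o - 2)*(o^2 + 3*o) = (o - 2)*(o + 3)*(o)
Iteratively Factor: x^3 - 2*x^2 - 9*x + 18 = (x - 2)*(x^2 - 9) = (x - 3)*(x - 2)*(x + 3)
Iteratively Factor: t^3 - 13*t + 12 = (t - 3)*(t^2 + 3*t - 4) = (t - 3)*(t - 1)*(t + 4)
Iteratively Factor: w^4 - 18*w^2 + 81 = (w + 3)*(w^3 - 3*w^2 - 9*w + 27) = (w - 3)*(w + 3)*(w^2 - 9) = (w - 3)^2*(w + 3)*(w + 3)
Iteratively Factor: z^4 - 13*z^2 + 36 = (z - 2)*(z^3 + 2*z^2 - 9*z - 18) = (z - 3)*(z - 2)*(z^2 + 5*z + 6) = (z - 3)*(z - 2)*(z + 3)*(z + 2)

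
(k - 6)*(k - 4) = k^2 - 10*k + 24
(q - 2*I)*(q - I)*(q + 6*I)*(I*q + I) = I*q^4 - 3*q^3 + I*q^3 - 3*q^2 + 16*I*q^2 + 12*q + 16*I*q + 12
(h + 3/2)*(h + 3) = h^2 + 9*h/2 + 9/2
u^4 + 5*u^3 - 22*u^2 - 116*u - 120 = (u - 5)*(u + 2)^2*(u + 6)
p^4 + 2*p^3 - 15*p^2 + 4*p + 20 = (p - 2)^2*(p + 1)*(p + 5)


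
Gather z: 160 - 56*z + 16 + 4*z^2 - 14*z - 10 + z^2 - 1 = 5*z^2 - 70*z + 165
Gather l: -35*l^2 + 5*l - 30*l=-35*l^2 - 25*l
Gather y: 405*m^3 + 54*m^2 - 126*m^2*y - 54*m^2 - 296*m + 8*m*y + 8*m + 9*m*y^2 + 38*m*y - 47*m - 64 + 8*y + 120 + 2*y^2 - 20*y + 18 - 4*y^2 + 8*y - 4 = 405*m^3 - 335*m + y^2*(9*m - 2) + y*(-126*m^2 + 46*m - 4) + 70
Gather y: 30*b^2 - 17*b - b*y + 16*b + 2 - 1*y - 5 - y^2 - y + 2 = 30*b^2 - b - y^2 + y*(-b - 2) - 1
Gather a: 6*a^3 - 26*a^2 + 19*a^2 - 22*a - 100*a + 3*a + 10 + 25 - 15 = 6*a^3 - 7*a^2 - 119*a + 20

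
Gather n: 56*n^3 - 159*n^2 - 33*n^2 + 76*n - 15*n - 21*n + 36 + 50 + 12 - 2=56*n^3 - 192*n^2 + 40*n + 96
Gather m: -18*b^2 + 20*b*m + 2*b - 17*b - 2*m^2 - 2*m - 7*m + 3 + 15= -18*b^2 - 15*b - 2*m^2 + m*(20*b - 9) + 18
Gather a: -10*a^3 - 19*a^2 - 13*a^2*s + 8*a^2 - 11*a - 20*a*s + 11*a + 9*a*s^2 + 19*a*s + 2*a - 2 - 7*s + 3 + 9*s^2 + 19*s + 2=-10*a^3 + a^2*(-13*s - 11) + a*(9*s^2 - s + 2) + 9*s^2 + 12*s + 3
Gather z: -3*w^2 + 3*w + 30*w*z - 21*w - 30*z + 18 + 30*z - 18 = -3*w^2 + 30*w*z - 18*w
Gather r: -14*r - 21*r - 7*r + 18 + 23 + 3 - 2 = 42 - 42*r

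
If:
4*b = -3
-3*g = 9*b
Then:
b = -3/4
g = 9/4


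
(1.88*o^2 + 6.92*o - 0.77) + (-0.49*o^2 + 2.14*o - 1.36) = 1.39*o^2 + 9.06*o - 2.13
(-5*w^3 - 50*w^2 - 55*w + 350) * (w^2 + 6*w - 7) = -5*w^5 - 80*w^4 - 320*w^3 + 370*w^2 + 2485*w - 2450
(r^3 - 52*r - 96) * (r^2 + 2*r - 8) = r^5 + 2*r^4 - 60*r^3 - 200*r^2 + 224*r + 768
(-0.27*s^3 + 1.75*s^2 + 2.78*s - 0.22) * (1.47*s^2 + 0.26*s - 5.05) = -0.3969*s^5 + 2.5023*s^4 + 5.9051*s^3 - 8.4381*s^2 - 14.0962*s + 1.111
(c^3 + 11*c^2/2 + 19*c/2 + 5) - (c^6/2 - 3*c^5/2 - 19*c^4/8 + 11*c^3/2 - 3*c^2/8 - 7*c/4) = -c^6/2 + 3*c^5/2 + 19*c^4/8 - 9*c^3/2 + 47*c^2/8 + 45*c/4 + 5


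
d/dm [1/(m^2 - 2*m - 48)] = 2*(1 - m)/(-m^2 + 2*m + 48)^2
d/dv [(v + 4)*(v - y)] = 2*v - y + 4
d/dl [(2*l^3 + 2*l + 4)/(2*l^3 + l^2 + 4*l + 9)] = 2*(l^4 + 4*l^3 + 14*l^2 - 4*l + 1)/(4*l^6 + 4*l^5 + 17*l^4 + 44*l^3 + 34*l^2 + 72*l + 81)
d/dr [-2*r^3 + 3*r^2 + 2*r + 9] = -6*r^2 + 6*r + 2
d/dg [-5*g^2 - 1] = -10*g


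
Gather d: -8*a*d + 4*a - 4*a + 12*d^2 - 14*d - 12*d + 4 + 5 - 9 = 12*d^2 + d*(-8*a - 26)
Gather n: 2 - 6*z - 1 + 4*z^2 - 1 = 4*z^2 - 6*z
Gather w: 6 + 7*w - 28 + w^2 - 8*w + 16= w^2 - w - 6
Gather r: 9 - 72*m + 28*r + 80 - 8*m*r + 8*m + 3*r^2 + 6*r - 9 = -64*m + 3*r^2 + r*(34 - 8*m) + 80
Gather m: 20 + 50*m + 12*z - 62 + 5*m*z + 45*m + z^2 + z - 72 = m*(5*z + 95) + z^2 + 13*z - 114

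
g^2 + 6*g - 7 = (g - 1)*(g + 7)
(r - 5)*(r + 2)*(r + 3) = r^3 - 19*r - 30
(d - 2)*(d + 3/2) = d^2 - d/2 - 3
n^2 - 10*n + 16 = (n - 8)*(n - 2)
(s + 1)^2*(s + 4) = s^3 + 6*s^2 + 9*s + 4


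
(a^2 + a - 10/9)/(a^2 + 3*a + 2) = (a^2 + a - 10/9)/(a^2 + 3*a + 2)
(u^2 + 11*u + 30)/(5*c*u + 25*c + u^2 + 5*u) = (u + 6)/(5*c + u)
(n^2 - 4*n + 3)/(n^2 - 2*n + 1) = (n - 3)/(n - 1)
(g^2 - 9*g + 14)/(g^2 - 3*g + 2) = (g - 7)/(g - 1)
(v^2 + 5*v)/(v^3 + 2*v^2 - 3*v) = (v + 5)/(v^2 + 2*v - 3)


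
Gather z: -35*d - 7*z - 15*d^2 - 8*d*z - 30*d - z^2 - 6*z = -15*d^2 - 65*d - z^2 + z*(-8*d - 13)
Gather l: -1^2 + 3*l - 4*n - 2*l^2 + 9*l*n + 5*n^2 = -2*l^2 + l*(9*n + 3) + 5*n^2 - 4*n - 1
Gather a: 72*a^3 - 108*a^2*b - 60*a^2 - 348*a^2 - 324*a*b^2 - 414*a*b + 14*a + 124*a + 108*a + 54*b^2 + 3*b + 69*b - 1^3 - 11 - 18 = 72*a^3 + a^2*(-108*b - 408) + a*(-324*b^2 - 414*b + 246) + 54*b^2 + 72*b - 30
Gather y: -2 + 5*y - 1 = 5*y - 3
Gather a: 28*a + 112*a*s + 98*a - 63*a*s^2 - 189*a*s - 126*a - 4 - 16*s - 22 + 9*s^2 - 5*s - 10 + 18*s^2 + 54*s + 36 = a*(-63*s^2 - 77*s) + 27*s^2 + 33*s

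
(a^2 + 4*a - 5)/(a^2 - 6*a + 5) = (a + 5)/(a - 5)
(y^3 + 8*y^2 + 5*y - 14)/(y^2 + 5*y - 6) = (y^2 + 9*y + 14)/(y + 6)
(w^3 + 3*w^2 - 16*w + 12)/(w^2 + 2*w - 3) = (w^2 + 4*w - 12)/(w + 3)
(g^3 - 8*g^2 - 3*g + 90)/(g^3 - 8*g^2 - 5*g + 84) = (g^2 - 11*g + 30)/(g^2 - 11*g + 28)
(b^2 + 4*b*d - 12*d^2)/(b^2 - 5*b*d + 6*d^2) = (b + 6*d)/(b - 3*d)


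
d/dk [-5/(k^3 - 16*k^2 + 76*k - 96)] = 5*(3*k^2 - 32*k + 76)/(k^3 - 16*k^2 + 76*k - 96)^2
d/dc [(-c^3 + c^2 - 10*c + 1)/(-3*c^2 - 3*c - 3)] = (c^4 + 2*c^3 - 8*c^2 + 11)/(3*(c^4 + 2*c^3 + 3*c^2 + 2*c + 1))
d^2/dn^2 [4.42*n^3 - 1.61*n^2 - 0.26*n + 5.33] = 26.52*n - 3.22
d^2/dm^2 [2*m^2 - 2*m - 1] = 4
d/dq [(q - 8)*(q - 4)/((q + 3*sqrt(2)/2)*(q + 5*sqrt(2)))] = (13*sqrt(2)*q^2 + 24*q^2 - 68*q - 416*sqrt(2) - 360)/(2*q^4 + 26*sqrt(2)*q^3 + 229*q^2 + 390*sqrt(2)*q + 450)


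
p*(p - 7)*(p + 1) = p^3 - 6*p^2 - 7*p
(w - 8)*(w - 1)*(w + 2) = w^3 - 7*w^2 - 10*w + 16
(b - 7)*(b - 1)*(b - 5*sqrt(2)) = b^3 - 8*b^2 - 5*sqrt(2)*b^2 + 7*b + 40*sqrt(2)*b - 35*sqrt(2)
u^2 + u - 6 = (u - 2)*(u + 3)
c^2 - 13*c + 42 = (c - 7)*(c - 6)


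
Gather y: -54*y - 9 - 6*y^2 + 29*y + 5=-6*y^2 - 25*y - 4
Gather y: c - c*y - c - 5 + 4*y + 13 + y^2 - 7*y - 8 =y^2 + y*(-c - 3)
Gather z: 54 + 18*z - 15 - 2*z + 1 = 16*z + 40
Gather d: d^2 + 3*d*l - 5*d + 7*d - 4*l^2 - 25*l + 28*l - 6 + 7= d^2 + d*(3*l + 2) - 4*l^2 + 3*l + 1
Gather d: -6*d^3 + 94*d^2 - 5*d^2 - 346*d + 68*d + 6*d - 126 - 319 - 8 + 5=-6*d^3 + 89*d^2 - 272*d - 448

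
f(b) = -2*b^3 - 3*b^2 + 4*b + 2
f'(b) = -6*b^2 - 6*b + 4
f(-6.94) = 498.26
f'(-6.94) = -243.34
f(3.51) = -107.41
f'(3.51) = -90.98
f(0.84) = 2.06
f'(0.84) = -5.27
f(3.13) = -76.20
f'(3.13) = -73.56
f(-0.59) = -0.99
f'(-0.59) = 5.45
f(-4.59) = 113.84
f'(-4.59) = -94.87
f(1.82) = -12.71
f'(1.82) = -26.79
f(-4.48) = 103.70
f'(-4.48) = -89.54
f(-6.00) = 302.00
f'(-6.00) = -176.00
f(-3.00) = 17.00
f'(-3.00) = -32.00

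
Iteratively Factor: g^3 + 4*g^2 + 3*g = (g)*(g^2 + 4*g + 3) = g*(g + 3)*(g + 1)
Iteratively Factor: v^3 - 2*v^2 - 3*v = (v + 1)*(v^2 - 3*v) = (v - 3)*(v + 1)*(v)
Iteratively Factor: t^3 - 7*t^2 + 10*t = (t - 2)*(t^2 - 5*t) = (t - 5)*(t - 2)*(t)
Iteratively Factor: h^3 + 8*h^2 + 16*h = (h + 4)*(h^2 + 4*h) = h*(h + 4)*(h + 4)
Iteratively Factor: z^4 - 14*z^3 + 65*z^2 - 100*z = (z - 5)*(z^3 - 9*z^2 + 20*z) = (z - 5)*(z - 4)*(z^2 - 5*z) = (z - 5)^2*(z - 4)*(z)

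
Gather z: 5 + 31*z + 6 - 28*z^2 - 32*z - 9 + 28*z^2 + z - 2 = 0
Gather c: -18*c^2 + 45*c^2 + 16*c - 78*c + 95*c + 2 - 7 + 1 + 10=27*c^2 + 33*c + 6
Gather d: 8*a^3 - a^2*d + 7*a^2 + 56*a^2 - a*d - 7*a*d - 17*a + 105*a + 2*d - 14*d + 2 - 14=8*a^3 + 63*a^2 + 88*a + d*(-a^2 - 8*a - 12) - 12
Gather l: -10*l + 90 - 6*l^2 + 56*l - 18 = -6*l^2 + 46*l + 72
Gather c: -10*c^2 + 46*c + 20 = -10*c^2 + 46*c + 20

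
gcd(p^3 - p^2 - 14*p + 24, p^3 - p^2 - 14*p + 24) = p^3 - p^2 - 14*p + 24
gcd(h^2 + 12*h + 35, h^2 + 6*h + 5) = h + 5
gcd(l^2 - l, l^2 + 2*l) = l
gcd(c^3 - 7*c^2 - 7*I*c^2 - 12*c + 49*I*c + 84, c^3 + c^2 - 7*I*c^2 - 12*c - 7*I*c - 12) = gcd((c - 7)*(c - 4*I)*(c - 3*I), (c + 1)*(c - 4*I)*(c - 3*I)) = c^2 - 7*I*c - 12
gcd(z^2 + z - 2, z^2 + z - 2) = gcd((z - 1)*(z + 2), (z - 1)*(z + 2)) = z^2 + z - 2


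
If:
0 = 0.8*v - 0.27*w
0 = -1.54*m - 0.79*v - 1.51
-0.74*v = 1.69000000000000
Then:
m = 0.19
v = -2.28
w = -6.77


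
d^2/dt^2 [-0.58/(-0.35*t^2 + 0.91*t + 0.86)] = (0.1421*t^2 - 0.36946*t - 0.58*(0.7*t - 0.91)*(1.4*t - 1.82) - 0.34916)/(-0.35*t^2 + 0.91*t + 0.86)^3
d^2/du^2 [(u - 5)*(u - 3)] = 2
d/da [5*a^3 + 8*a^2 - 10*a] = 15*a^2 + 16*a - 10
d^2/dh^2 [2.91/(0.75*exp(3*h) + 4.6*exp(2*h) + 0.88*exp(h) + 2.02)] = (2.91*(2.25*exp(2*h) + 9.2*exp(h) + 0.88)*(4.5*exp(2*h) + 18.4*exp(h) + 1.76)*exp(h) - (19.6425*exp(2*h) + 53.544*exp(h) + 2.5608)*(0.75*exp(3*h) + 4.6*exp(2*h) + 0.88*exp(h) + 2.02))*exp(h)/(0.75*exp(3*h) + 4.6*exp(2*h) + 0.88*exp(h) + 2.02)^3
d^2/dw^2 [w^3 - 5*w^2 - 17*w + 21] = 6*w - 10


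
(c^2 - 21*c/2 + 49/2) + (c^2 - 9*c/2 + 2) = 2*c^2 - 15*c + 53/2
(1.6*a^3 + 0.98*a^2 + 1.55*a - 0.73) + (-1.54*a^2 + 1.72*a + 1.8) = 1.6*a^3 - 0.56*a^2 + 3.27*a + 1.07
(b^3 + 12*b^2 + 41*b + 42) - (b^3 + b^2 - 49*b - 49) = 11*b^2 + 90*b + 91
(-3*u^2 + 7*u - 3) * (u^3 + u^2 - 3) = -3*u^5 + 4*u^4 + 4*u^3 + 6*u^2 - 21*u + 9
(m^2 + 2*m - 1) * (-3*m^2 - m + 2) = -3*m^4 - 7*m^3 + 3*m^2 + 5*m - 2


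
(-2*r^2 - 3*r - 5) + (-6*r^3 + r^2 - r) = -6*r^3 - r^2 - 4*r - 5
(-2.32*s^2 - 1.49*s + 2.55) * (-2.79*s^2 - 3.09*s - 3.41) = 6.4728*s^4 + 11.3259*s^3 + 5.4008*s^2 - 2.7986*s - 8.6955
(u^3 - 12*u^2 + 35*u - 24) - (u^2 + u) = u^3 - 13*u^2 + 34*u - 24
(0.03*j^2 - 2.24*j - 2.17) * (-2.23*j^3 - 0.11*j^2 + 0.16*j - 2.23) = -0.0669*j^5 + 4.9919*j^4 + 5.0903*j^3 - 0.1866*j^2 + 4.648*j + 4.8391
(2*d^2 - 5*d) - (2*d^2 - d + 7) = -4*d - 7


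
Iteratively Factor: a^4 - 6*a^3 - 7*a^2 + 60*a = (a + 3)*(a^3 - 9*a^2 + 20*a) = (a - 4)*(a + 3)*(a^2 - 5*a) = a*(a - 4)*(a + 3)*(a - 5)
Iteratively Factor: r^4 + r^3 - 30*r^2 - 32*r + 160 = (r - 2)*(r^3 + 3*r^2 - 24*r - 80) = (r - 5)*(r - 2)*(r^2 + 8*r + 16) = (r - 5)*(r - 2)*(r + 4)*(r + 4)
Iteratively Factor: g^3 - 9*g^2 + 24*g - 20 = (g - 2)*(g^2 - 7*g + 10) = (g - 2)^2*(g - 5)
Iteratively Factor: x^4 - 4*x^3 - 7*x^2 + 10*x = (x - 1)*(x^3 - 3*x^2 - 10*x) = x*(x - 1)*(x^2 - 3*x - 10) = x*(x - 1)*(x + 2)*(x - 5)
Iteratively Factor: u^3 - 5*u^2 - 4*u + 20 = (u - 2)*(u^2 - 3*u - 10) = (u - 2)*(u + 2)*(u - 5)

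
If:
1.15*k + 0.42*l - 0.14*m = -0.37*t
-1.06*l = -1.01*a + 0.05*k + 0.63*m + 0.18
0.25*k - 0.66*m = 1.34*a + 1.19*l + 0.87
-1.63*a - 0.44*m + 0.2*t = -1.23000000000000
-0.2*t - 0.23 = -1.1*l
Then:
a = -0.02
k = 1.90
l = -0.68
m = 0.67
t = -4.87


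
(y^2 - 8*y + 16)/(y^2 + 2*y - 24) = (y - 4)/(y + 6)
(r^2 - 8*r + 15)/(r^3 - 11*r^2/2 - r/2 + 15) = 2*(r - 3)/(2*r^2 - r - 6)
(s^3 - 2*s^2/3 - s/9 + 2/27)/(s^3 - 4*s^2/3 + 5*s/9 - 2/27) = (3*s + 1)/(3*s - 1)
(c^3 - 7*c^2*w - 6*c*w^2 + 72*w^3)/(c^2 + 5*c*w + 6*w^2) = (c^2 - 10*c*w + 24*w^2)/(c + 2*w)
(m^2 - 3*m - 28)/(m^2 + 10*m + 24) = (m - 7)/(m + 6)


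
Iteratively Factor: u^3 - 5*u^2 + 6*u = (u)*(u^2 - 5*u + 6) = u*(u - 2)*(u - 3)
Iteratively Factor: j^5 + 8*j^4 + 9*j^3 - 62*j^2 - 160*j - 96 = (j - 3)*(j^4 + 11*j^3 + 42*j^2 + 64*j + 32) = (j - 3)*(j + 4)*(j^3 + 7*j^2 + 14*j + 8) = (j - 3)*(j + 4)^2*(j^2 + 3*j + 2) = (j - 3)*(j + 2)*(j + 4)^2*(j + 1)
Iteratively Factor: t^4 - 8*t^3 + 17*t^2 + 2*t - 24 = (t + 1)*(t^3 - 9*t^2 + 26*t - 24) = (t - 4)*(t + 1)*(t^2 - 5*t + 6) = (t - 4)*(t - 3)*(t + 1)*(t - 2)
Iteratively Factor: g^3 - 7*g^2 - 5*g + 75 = (g - 5)*(g^2 - 2*g - 15) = (g - 5)*(g + 3)*(g - 5)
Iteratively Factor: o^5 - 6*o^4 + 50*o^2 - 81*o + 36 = (o - 1)*(o^4 - 5*o^3 - 5*o^2 + 45*o - 36) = (o - 1)*(o + 3)*(o^3 - 8*o^2 + 19*o - 12) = (o - 1)^2*(o + 3)*(o^2 - 7*o + 12) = (o - 3)*(o - 1)^2*(o + 3)*(o - 4)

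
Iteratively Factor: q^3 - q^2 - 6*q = (q - 3)*(q^2 + 2*q) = q*(q - 3)*(q + 2)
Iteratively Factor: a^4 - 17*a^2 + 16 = (a + 1)*(a^3 - a^2 - 16*a + 16) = (a - 1)*(a + 1)*(a^2 - 16) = (a - 1)*(a + 1)*(a + 4)*(a - 4)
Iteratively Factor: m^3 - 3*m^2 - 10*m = (m)*(m^2 - 3*m - 10) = m*(m - 5)*(m + 2)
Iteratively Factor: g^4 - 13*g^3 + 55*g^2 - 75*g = (g - 3)*(g^3 - 10*g^2 + 25*g) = (g - 5)*(g - 3)*(g^2 - 5*g) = (g - 5)^2*(g - 3)*(g)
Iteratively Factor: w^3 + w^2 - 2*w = (w)*(w^2 + w - 2) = w*(w - 1)*(w + 2)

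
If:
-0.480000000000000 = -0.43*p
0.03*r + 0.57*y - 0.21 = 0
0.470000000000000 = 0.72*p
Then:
No Solution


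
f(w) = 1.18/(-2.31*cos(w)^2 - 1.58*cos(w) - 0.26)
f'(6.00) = 0.13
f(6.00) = -0.30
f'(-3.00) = -0.54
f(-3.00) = -1.23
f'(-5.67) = -0.38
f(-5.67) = -0.38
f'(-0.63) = 0.40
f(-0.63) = -0.39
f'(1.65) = -63.96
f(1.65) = -7.90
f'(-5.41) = -0.83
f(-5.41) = -0.53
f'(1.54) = -21.02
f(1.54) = -3.80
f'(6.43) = -0.06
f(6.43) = -0.29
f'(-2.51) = -6.25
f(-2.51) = -2.41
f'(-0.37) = 0.18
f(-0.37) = -0.32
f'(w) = 1.18*(-4.62*sin(w)*cos(w) - 1.58*sin(w))/(-2.31*cos(w)^2 - 1.58*cos(w) - 0.26)^2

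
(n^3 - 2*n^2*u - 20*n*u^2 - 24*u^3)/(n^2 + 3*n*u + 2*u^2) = (n^2 - 4*n*u - 12*u^2)/(n + u)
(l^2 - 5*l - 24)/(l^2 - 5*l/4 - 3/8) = 8*(-l^2 + 5*l + 24)/(-8*l^2 + 10*l + 3)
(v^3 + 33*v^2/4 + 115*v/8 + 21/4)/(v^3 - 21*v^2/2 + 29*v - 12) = (8*v^3 + 66*v^2 + 115*v + 42)/(4*(2*v^3 - 21*v^2 + 58*v - 24))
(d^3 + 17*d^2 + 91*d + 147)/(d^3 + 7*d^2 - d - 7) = (d^2 + 10*d + 21)/(d^2 - 1)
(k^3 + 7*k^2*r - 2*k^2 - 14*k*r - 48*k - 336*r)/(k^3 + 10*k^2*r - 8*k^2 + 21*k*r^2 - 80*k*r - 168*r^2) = (k + 6)/(k + 3*r)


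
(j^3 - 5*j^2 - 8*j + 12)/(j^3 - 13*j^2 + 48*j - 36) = (j + 2)/(j - 6)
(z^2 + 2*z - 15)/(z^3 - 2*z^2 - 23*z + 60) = 1/(z - 4)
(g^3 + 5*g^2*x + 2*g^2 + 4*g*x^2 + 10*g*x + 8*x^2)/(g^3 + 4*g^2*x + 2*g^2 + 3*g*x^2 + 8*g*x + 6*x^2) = (g + 4*x)/(g + 3*x)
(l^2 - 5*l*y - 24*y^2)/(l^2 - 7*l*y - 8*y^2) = (l + 3*y)/(l + y)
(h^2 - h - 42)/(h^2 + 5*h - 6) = (h - 7)/(h - 1)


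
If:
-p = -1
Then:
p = 1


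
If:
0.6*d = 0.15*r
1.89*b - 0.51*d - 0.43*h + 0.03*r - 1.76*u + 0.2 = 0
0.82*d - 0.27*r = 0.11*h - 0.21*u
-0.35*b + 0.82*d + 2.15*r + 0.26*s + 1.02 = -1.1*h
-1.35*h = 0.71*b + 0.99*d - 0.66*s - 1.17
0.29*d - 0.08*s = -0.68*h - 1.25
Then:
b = -1.73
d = 0.45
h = -3.13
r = 1.81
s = -9.37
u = -1.08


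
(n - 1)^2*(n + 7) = n^3 + 5*n^2 - 13*n + 7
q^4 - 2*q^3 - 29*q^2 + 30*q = q*(q - 6)*(q - 1)*(q + 5)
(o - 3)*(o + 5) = o^2 + 2*o - 15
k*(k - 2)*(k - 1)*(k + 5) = k^4 + 2*k^3 - 13*k^2 + 10*k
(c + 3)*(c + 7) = c^2 + 10*c + 21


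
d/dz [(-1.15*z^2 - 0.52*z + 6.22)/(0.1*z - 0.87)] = (-0.115*z^2 + 2.001*z - 0.1696)/(0.01*z^2 - 0.174*z + 0.7569)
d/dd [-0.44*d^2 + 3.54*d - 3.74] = 3.54 - 0.88*d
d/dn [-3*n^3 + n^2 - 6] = n*(2 - 9*n)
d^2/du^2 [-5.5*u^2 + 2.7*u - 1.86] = -11.0000000000000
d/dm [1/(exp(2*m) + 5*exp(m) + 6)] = (-2*exp(m) - 5)*exp(m)/(exp(2*m) + 5*exp(m) + 6)^2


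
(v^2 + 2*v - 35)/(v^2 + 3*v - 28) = (v - 5)/(v - 4)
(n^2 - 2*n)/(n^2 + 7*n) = (n - 2)/(n + 7)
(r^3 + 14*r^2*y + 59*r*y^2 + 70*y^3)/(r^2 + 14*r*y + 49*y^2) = (r^2 + 7*r*y + 10*y^2)/(r + 7*y)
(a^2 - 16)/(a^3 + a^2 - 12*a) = (a - 4)/(a*(a - 3))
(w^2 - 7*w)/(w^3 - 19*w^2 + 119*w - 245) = w/(w^2 - 12*w + 35)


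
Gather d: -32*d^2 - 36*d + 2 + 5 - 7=-32*d^2 - 36*d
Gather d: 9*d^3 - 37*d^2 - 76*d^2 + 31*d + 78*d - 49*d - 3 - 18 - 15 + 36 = 9*d^3 - 113*d^2 + 60*d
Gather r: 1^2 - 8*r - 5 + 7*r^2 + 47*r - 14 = 7*r^2 + 39*r - 18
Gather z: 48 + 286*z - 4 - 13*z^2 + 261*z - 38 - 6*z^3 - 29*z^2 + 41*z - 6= -6*z^3 - 42*z^2 + 588*z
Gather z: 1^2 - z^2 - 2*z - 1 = -z^2 - 2*z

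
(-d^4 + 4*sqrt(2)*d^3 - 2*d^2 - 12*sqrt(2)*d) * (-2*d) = 2*d^5 - 8*sqrt(2)*d^4 + 4*d^3 + 24*sqrt(2)*d^2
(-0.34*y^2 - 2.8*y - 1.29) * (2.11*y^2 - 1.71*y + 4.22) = -0.7174*y^4 - 5.3266*y^3 + 0.6313*y^2 - 9.6101*y - 5.4438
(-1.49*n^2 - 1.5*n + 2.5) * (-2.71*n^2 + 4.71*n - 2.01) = 4.0379*n^4 - 2.9529*n^3 - 10.8451*n^2 + 14.79*n - 5.025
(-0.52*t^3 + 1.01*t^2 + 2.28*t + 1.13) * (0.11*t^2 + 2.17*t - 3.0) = -0.0572*t^5 - 1.0173*t^4 + 4.0025*t^3 + 2.0419*t^2 - 4.3879*t - 3.39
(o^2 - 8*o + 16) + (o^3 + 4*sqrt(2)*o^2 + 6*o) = o^3 + o^2 + 4*sqrt(2)*o^2 - 2*o + 16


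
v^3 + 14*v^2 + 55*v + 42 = (v + 1)*(v + 6)*(v + 7)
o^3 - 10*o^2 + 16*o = o*(o - 8)*(o - 2)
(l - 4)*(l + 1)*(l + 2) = l^3 - l^2 - 10*l - 8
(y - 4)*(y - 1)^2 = y^3 - 6*y^2 + 9*y - 4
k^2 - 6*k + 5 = (k - 5)*(k - 1)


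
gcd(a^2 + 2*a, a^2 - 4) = a + 2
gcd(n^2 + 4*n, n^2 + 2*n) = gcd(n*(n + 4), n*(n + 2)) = n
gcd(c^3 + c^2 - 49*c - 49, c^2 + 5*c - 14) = c + 7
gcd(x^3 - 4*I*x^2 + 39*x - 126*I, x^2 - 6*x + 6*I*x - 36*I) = x + 6*I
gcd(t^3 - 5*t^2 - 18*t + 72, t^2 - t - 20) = t + 4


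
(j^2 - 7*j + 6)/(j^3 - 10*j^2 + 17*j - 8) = (j - 6)/(j^2 - 9*j + 8)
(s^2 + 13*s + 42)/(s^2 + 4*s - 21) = (s + 6)/(s - 3)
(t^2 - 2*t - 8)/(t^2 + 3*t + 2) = (t - 4)/(t + 1)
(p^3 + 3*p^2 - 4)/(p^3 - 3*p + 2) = (p + 2)/(p - 1)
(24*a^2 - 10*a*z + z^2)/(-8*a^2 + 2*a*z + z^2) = (24*a^2 - 10*a*z + z^2)/(-8*a^2 + 2*a*z + z^2)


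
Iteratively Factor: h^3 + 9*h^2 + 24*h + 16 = (h + 1)*(h^2 + 8*h + 16) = (h + 1)*(h + 4)*(h + 4)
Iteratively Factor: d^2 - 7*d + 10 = (d - 2)*(d - 5)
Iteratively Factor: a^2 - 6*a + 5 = (a - 5)*(a - 1)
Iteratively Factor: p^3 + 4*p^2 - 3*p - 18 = (p + 3)*(p^2 + p - 6) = (p - 2)*(p + 3)*(p + 3)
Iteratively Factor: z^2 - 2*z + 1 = (z - 1)*(z - 1)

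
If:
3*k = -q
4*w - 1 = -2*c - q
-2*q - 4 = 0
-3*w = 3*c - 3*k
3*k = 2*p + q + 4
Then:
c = -1/6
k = 2/3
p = 0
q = -2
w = 5/6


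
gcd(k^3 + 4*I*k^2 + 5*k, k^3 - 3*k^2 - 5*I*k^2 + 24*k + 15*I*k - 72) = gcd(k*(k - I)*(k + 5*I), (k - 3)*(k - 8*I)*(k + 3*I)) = 1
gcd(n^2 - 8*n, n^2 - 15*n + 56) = n - 8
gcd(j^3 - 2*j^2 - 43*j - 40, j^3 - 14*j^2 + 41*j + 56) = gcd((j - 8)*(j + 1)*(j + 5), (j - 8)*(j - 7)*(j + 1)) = j^2 - 7*j - 8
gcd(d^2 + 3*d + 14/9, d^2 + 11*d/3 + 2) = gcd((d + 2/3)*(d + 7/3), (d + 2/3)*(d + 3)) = d + 2/3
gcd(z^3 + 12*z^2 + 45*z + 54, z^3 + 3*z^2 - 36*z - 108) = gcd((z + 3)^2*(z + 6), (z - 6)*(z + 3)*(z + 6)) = z^2 + 9*z + 18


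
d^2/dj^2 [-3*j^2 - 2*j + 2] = -6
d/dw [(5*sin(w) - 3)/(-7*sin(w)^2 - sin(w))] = (35*cos(w) - 42/tan(w) - 3*cos(w)/sin(w)^2)/(7*sin(w) + 1)^2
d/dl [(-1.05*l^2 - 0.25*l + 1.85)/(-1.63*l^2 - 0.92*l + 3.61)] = (0.5585*l^2 - 1.55*l + 0.7995)/(2.6569*l^4 + 2.9992*l^3 - 10.9222*l^2 - 6.6424*l + 13.0321)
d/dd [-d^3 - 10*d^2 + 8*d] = -3*d^2 - 20*d + 8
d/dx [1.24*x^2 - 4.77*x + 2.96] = 2.48*x - 4.77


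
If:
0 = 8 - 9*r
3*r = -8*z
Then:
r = 8/9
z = -1/3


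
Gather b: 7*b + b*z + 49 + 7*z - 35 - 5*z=b*(z + 7) + 2*z + 14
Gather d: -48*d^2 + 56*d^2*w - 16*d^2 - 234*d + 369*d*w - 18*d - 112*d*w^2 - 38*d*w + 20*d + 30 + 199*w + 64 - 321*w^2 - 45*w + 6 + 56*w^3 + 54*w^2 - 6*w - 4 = d^2*(56*w - 64) + d*(-112*w^2 + 331*w - 232) + 56*w^3 - 267*w^2 + 148*w + 96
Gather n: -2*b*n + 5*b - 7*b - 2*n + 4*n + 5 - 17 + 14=-2*b + n*(2 - 2*b) + 2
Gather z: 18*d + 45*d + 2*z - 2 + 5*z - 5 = 63*d + 7*z - 7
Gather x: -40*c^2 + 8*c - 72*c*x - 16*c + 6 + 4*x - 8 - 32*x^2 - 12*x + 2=-40*c^2 - 8*c - 32*x^2 + x*(-72*c - 8)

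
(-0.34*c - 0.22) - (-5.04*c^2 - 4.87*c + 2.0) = 5.04*c^2 + 4.53*c - 2.22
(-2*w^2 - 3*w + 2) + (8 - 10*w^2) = -12*w^2 - 3*w + 10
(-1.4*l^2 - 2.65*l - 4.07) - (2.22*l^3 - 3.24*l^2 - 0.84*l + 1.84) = -2.22*l^3 + 1.84*l^2 - 1.81*l - 5.91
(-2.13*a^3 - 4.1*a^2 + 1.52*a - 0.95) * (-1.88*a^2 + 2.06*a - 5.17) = 4.0044*a^5 + 3.3202*a^4 - 0.291500000000001*a^3 + 26.1142*a^2 - 9.8154*a + 4.9115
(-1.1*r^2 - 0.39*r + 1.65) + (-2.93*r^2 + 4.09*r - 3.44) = -4.03*r^2 + 3.7*r - 1.79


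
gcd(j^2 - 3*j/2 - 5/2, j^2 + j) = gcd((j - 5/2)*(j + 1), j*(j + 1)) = j + 1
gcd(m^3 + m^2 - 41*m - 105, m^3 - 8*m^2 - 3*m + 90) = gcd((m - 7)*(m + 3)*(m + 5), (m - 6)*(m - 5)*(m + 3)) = m + 3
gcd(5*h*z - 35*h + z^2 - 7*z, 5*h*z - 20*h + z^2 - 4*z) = 5*h + z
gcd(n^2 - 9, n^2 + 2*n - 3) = n + 3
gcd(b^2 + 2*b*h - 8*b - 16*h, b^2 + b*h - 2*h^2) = b + 2*h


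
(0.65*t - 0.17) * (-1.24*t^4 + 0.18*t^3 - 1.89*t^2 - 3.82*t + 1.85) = -0.806*t^5 + 0.3278*t^4 - 1.2591*t^3 - 2.1617*t^2 + 1.8519*t - 0.3145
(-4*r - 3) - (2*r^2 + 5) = -2*r^2 - 4*r - 8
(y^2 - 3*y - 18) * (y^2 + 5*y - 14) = y^4 + 2*y^3 - 47*y^2 - 48*y + 252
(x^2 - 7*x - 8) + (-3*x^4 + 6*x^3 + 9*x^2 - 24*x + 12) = -3*x^4 + 6*x^3 + 10*x^2 - 31*x + 4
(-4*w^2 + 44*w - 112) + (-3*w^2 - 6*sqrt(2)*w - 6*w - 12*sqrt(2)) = -7*w^2 - 6*sqrt(2)*w + 38*w - 112 - 12*sqrt(2)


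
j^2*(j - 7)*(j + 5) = j^4 - 2*j^3 - 35*j^2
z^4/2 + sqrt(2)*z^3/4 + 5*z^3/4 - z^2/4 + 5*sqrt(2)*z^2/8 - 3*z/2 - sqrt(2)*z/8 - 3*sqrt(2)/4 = (z/2 + 1)*(z - 1)*(z + 3/2)*(z + sqrt(2)/2)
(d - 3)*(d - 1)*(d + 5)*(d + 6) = d^4 + 7*d^3 - 11*d^2 - 87*d + 90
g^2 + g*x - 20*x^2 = (g - 4*x)*(g + 5*x)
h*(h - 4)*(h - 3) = h^3 - 7*h^2 + 12*h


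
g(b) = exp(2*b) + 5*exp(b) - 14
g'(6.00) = 327526.73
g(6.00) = 164757.94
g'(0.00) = 7.00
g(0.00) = -8.00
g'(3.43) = 2061.12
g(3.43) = 1093.75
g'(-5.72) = 0.02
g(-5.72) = -13.98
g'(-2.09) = 0.65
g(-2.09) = -13.37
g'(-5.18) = 0.03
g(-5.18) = -13.97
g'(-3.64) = 0.13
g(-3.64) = -13.87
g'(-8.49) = 0.00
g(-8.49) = -14.00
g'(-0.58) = 3.43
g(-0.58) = -10.89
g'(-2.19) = 0.58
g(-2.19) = -13.43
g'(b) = 2*exp(2*b) + 5*exp(b)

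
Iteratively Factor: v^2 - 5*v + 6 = (v - 3)*(v - 2)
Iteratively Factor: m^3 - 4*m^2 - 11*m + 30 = (m - 5)*(m^2 + m - 6) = (m - 5)*(m - 2)*(m + 3)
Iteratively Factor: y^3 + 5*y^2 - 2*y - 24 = (y + 4)*(y^2 + y - 6) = (y - 2)*(y + 4)*(y + 3)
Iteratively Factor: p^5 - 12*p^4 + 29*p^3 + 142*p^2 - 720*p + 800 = (p - 5)*(p^4 - 7*p^3 - 6*p^2 + 112*p - 160) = (p - 5)^2*(p^3 - 2*p^2 - 16*p + 32) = (p - 5)^2*(p - 2)*(p^2 - 16) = (p - 5)^2*(p - 4)*(p - 2)*(p + 4)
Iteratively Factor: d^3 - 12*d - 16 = (d + 2)*(d^2 - 2*d - 8) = (d - 4)*(d + 2)*(d + 2)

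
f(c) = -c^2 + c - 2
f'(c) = 1 - 2*c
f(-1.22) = -4.71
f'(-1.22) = 3.44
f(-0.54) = -2.83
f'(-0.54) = 2.08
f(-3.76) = -19.90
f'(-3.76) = 8.52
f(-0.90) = -3.71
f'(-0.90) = 2.80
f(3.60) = -11.36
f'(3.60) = -6.20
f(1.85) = -3.57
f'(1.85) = -2.70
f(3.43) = -10.33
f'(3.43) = -5.86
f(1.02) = -2.02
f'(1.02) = -1.04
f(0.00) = -2.00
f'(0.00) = 1.00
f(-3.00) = -14.00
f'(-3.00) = 7.00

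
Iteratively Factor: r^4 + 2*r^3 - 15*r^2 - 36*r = (r + 3)*(r^3 - r^2 - 12*r) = (r - 4)*(r + 3)*(r^2 + 3*r) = (r - 4)*(r + 3)^2*(r)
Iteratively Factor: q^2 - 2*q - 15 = (q - 5)*(q + 3)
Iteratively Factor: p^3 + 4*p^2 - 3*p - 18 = (p + 3)*(p^2 + p - 6) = (p + 3)^2*(p - 2)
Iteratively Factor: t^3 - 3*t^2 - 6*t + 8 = (t - 1)*(t^2 - 2*t - 8) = (t - 1)*(t + 2)*(t - 4)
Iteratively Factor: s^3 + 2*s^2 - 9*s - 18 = (s + 3)*(s^2 - s - 6) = (s - 3)*(s + 3)*(s + 2)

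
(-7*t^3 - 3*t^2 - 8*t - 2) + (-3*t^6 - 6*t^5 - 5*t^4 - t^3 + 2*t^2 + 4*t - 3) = -3*t^6 - 6*t^5 - 5*t^4 - 8*t^3 - t^2 - 4*t - 5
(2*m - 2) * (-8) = 16 - 16*m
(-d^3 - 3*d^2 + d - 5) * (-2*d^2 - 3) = 2*d^5 + 6*d^4 + d^3 + 19*d^2 - 3*d + 15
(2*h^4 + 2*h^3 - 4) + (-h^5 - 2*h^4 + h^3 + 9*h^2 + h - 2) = -h^5 + 3*h^3 + 9*h^2 + h - 6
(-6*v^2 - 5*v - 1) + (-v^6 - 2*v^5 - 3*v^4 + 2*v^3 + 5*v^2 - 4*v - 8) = -v^6 - 2*v^5 - 3*v^4 + 2*v^3 - v^2 - 9*v - 9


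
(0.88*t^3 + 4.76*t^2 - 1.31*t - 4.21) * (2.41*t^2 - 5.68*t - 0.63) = 2.1208*t^5 + 6.4732*t^4 - 30.7483*t^3 - 5.7041*t^2 + 24.7381*t + 2.6523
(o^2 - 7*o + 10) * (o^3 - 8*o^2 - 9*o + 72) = o^5 - 15*o^4 + 57*o^3 + 55*o^2 - 594*o + 720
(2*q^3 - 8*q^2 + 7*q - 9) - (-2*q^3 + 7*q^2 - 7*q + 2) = 4*q^3 - 15*q^2 + 14*q - 11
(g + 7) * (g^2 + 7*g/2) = g^3 + 21*g^2/2 + 49*g/2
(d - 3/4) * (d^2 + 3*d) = d^3 + 9*d^2/4 - 9*d/4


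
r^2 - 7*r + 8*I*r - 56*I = (r - 7)*(r + 8*I)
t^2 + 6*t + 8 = (t + 2)*(t + 4)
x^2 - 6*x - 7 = (x - 7)*(x + 1)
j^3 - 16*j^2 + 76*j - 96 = (j - 8)*(j - 6)*(j - 2)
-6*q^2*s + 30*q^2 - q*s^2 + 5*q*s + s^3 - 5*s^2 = (-3*q + s)*(2*q + s)*(s - 5)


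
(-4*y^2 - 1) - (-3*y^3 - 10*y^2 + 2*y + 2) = 3*y^3 + 6*y^2 - 2*y - 3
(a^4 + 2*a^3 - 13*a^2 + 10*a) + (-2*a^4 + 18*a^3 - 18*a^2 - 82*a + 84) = -a^4 + 20*a^3 - 31*a^2 - 72*a + 84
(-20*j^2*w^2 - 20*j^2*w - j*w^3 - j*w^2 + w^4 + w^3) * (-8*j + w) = 160*j^3*w^2 + 160*j^3*w - 12*j^2*w^3 - 12*j^2*w^2 - 9*j*w^4 - 9*j*w^3 + w^5 + w^4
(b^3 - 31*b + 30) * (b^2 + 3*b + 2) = b^5 + 3*b^4 - 29*b^3 - 63*b^2 + 28*b + 60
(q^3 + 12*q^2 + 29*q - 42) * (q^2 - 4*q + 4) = q^5 + 8*q^4 - 15*q^3 - 110*q^2 + 284*q - 168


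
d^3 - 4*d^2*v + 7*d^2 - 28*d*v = d*(d + 7)*(d - 4*v)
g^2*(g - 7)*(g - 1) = g^4 - 8*g^3 + 7*g^2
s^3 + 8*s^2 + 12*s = s*(s + 2)*(s + 6)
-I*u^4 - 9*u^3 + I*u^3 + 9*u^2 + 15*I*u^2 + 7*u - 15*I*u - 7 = (u - 7*I)*(u - I)^2*(-I*u + I)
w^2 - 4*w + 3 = (w - 3)*(w - 1)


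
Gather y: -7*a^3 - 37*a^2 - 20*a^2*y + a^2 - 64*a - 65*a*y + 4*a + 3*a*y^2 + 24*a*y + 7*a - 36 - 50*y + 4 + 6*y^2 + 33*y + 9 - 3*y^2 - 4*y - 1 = -7*a^3 - 36*a^2 - 53*a + y^2*(3*a + 3) + y*(-20*a^2 - 41*a - 21) - 24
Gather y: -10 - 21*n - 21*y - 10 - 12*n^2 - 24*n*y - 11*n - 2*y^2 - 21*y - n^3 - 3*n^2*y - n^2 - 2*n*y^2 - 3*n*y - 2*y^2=-n^3 - 13*n^2 - 32*n + y^2*(-2*n - 4) + y*(-3*n^2 - 27*n - 42) - 20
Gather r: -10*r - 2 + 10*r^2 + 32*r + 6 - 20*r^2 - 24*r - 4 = -10*r^2 - 2*r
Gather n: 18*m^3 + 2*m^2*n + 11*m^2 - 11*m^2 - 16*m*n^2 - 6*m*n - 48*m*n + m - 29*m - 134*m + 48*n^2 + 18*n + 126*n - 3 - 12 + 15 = 18*m^3 - 162*m + n^2*(48 - 16*m) + n*(2*m^2 - 54*m + 144)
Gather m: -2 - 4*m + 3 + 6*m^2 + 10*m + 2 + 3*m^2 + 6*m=9*m^2 + 12*m + 3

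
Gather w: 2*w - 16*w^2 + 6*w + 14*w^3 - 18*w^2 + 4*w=14*w^3 - 34*w^2 + 12*w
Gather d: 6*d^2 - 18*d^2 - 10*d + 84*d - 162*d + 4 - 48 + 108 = -12*d^2 - 88*d + 64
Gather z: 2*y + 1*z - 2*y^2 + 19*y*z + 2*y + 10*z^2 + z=-2*y^2 + 4*y + 10*z^2 + z*(19*y + 2)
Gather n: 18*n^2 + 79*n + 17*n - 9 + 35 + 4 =18*n^2 + 96*n + 30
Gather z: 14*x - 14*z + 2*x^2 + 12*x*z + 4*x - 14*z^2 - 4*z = 2*x^2 + 18*x - 14*z^2 + z*(12*x - 18)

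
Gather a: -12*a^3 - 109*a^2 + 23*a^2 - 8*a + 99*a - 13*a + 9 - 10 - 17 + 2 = -12*a^3 - 86*a^2 + 78*a - 16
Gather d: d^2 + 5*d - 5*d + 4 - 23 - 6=d^2 - 25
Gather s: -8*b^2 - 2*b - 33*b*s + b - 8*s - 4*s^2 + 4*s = -8*b^2 - b - 4*s^2 + s*(-33*b - 4)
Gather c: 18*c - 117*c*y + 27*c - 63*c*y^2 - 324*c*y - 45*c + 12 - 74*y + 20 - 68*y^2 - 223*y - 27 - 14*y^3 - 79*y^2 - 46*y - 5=c*(-63*y^2 - 441*y) - 14*y^3 - 147*y^2 - 343*y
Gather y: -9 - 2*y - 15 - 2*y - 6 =-4*y - 30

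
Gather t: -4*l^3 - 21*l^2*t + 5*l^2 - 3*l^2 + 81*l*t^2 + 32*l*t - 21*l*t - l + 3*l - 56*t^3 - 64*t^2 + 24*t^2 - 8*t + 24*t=-4*l^3 + 2*l^2 + 2*l - 56*t^3 + t^2*(81*l - 40) + t*(-21*l^2 + 11*l + 16)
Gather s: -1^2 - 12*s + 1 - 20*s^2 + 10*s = -20*s^2 - 2*s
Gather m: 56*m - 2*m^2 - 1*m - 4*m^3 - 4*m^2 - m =-4*m^3 - 6*m^2 + 54*m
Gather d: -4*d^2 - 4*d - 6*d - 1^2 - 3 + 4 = -4*d^2 - 10*d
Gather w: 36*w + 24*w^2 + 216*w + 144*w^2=168*w^2 + 252*w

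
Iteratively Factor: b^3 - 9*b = (b + 3)*(b^2 - 3*b) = b*(b + 3)*(b - 3)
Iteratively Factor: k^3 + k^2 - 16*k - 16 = (k + 1)*(k^2 - 16) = (k + 1)*(k + 4)*(k - 4)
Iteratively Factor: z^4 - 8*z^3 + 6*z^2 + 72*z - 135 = (z + 3)*(z^3 - 11*z^2 + 39*z - 45) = (z - 3)*(z + 3)*(z^2 - 8*z + 15) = (z - 3)^2*(z + 3)*(z - 5)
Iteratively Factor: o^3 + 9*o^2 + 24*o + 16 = (o + 1)*(o^2 + 8*o + 16) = (o + 1)*(o + 4)*(o + 4)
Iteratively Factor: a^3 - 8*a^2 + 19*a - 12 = (a - 4)*(a^2 - 4*a + 3) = (a - 4)*(a - 1)*(a - 3)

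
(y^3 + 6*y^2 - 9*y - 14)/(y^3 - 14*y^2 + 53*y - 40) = (y^3 + 6*y^2 - 9*y - 14)/(y^3 - 14*y^2 + 53*y - 40)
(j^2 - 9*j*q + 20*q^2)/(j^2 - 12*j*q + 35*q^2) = (-j + 4*q)/(-j + 7*q)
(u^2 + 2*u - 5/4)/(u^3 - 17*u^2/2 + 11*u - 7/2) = (u + 5/2)/(u^2 - 8*u + 7)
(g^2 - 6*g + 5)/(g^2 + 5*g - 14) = (g^2 - 6*g + 5)/(g^2 + 5*g - 14)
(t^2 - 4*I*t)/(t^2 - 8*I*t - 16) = t/(t - 4*I)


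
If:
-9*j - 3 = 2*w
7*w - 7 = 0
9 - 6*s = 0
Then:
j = -5/9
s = 3/2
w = 1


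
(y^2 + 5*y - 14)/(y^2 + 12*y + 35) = (y - 2)/(y + 5)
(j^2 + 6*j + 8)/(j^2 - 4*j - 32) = (j + 2)/(j - 8)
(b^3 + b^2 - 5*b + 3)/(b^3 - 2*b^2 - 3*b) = (-b^3 - b^2 + 5*b - 3)/(b*(-b^2 + 2*b + 3))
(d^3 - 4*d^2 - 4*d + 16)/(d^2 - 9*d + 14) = (d^2 - 2*d - 8)/(d - 7)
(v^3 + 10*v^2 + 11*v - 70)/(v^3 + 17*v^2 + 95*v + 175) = (v - 2)/(v + 5)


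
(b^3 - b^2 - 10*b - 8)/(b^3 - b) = (b^2 - 2*b - 8)/(b*(b - 1))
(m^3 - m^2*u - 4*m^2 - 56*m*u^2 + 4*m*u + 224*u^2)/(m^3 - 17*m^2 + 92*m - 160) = (m^2 - m*u - 56*u^2)/(m^2 - 13*m + 40)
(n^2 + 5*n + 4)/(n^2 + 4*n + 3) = (n + 4)/(n + 3)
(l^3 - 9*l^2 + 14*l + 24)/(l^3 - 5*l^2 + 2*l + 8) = (l - 6)/(l - 2)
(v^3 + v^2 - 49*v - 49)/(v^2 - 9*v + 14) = (v^2 + 8*v + 7)/(v - 2)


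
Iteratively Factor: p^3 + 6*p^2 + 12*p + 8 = (p + 2)*(p^2 + 4*p + 4) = (p + 2)^2*(p + 2)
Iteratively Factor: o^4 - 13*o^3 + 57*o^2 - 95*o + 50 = (o - 5)*(o^3 - 8*o^2 + 17*o - 10) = (o - 5)*(o - 2)*(o^2 - 6*o + 5) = (o - 5)*(o - 2)*(o - 1)*(o - 5)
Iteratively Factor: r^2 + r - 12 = (r - 3)*(r + 4)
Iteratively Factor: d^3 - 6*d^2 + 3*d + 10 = (d - 2)*(d^2 - 4*d - 5) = (d - 2)*(d + 1)*(d - 5)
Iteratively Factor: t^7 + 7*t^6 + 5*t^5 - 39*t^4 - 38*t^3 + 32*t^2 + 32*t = (t - 1)*(t^6 + 8*t^5 + 13*t^4 - 26*t^3 - 64*t^2 - 32*t) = (t - 1)*(t + 4)*(t^5 + 4*t^4 - 3*t^3 - 14*t^2 - 8*t) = (t - 1)*(t + 1)*(t + 4)*(t^4 + 3*t^3 - 6*t^2 - 8*t) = (t - 1)*(t + 1)*(t + 4)^2*(t^3 - t^2 - 2*t) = (t - 1)*(t + 1)^2*(t + 4)^2*(t^2 - 2*t) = t*(t - 1)*(t + 1)^2*(t + 4)^2*(t - 2)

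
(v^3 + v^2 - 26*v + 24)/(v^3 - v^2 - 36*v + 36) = (v - 4)/(v - 6)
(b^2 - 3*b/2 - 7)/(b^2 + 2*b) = (b - 7/2)/b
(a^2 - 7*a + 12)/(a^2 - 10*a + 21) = (a - 4)/(a - 7)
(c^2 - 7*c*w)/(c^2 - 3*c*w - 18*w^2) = c*(-c + 7*w)/(-c^2 + 3*c*w + 18*w^2)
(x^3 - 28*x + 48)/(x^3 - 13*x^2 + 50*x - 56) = (x + 6)/(x - 7)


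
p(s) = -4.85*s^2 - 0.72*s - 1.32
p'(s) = -9.7*s - 0.72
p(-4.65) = -102.84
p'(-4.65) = 44.38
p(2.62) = -36.50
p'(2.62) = -26.13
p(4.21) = -90.31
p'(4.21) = -41.56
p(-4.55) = -98.45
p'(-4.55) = 43.42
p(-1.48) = -10.88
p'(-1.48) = 13.64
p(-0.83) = -4.06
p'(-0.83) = 7.33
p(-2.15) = -22.19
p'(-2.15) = 20.14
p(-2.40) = -27.53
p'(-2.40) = 22.56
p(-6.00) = -171.60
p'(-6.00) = 57.48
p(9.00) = -400.65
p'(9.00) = -88.02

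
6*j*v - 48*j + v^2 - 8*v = (6*j + v)*(v - 8)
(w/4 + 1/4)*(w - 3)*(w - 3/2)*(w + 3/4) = w^4/4 - 11*w^3/16 - 21*w^2/32 + 9*w/8 + 27/32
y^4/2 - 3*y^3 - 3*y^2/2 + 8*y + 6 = (y - 6)*(y - 2)*(sqrt(2)*y/2 + sqrt(2)/2)^2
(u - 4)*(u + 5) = u^2 + u - 20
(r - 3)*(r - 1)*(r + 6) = r^3 + 2*r^2 - 21*r + 18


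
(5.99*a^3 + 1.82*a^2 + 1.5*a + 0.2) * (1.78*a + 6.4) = 10.6622*a^4 + 41.5756*a^3 + 14.318*a^2 + 9.956*a + 1.28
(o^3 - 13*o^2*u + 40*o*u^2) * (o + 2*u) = o^4 - 11*o^3*u + 14*o^2*u^2 + 80*o*u^3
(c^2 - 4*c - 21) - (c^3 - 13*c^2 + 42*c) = -c^3 + 14*c^2 - 46*c - 21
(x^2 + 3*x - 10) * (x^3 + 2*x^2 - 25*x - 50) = x^5 + 5*x^4 - 29*x^3 - 145*x^2 + 100*x + 500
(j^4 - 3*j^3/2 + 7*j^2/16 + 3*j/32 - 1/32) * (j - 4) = j^5 - 11*j^4/2 + 103*j^3/16 - 53*j^2/32 - 13*j/32 + 1/8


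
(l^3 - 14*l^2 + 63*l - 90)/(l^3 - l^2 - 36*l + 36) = (l^2 - 8*l + 15)/(l^2 + 5*l - 6)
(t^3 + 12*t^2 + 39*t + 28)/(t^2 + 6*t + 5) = (t^2 + 11*t + 28)/(t + 5)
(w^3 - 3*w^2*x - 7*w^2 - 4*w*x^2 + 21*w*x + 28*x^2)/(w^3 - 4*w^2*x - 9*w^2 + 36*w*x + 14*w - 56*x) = (w + x)/(w - 2)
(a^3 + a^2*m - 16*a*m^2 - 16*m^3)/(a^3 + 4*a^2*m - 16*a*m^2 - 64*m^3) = (a + m)/(a + 4*m)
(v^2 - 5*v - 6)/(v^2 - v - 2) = (v - 6)/(v - 2)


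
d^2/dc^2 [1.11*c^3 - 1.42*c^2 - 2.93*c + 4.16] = 6.66*c - 2.84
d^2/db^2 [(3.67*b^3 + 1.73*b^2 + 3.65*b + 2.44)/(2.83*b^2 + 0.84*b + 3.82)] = (-23.930842*b^3 + 75.694044*b^2 + 119.374716*b - 22.246936)/(22.665187*b^6 + 20.182428*b^5 + 97.772538*b^4 + 55.078128*b^3 + 131.975652*b^2 + 36.772848*b + 55.742968)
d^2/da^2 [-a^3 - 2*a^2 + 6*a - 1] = -6*a - 4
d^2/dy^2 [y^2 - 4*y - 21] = 2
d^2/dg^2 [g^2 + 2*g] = 2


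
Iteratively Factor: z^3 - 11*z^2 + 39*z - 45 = (z - 3)*(z^2 - 8*z + 15) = (z - 5)*(z - 3)*(z - 3)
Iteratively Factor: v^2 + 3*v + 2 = (v + 1)*(v + 2)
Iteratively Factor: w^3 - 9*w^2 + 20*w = (w - 5)*(w^2 - 4*w) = w*(w - 5)*(w - 4)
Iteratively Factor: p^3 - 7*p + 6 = (p - 1)*(p^2 + p - 6) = (p - 2)*(p - 1)*(p + 3)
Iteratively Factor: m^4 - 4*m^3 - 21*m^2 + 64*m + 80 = (m + 4)*(m^3 - 8*m^2 + 11*m + 20) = (m - 4)*(m + 4)*(m^2 - 4*m - 5) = (m - 4)*(m + 1)*(m + 4)*(m - 5)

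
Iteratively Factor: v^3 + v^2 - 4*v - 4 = (v + 1)*(v^2 - 4) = (v + 1)*(v + 2)*(v - 2)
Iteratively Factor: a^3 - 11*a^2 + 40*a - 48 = (a - 4)*(a^2 - 7*a + 12) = (a - 4)^2*(a - 3)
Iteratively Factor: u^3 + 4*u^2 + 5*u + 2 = (u + 1)*(u^2 + 3*u + 2) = (u + 1)^2*(u + 2)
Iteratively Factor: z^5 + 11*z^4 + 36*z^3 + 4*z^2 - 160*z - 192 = (z + 4)*(z^4 + 7*z^3 + 8*z^2 - 28*z - 48) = (z + 3)*(z + 4)*(z^3 + 4*z^2 - 4*z - 16) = (z + 2)*(z + 3)*(z + 4)*(z^2 + 2*z - 8) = (z - 2)*(z + 2)*(z + 3)*(z + 4)*(z + 4)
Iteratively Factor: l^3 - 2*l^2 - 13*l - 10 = (l + 1)*(l^2 - 3*l - 10) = (l + 1)*(l + 2)*(l - 5)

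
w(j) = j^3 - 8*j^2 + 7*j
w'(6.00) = 19.00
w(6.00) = -30.00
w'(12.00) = 247.00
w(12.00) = 660.00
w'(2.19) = -13.65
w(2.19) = -12.54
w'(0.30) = 2.47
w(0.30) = 1.41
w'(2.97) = -14.06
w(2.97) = -23.58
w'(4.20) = -7.28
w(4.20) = -37.63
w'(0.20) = 3.92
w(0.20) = 1.09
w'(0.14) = 4.82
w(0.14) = 0.83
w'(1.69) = -11.47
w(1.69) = -6.19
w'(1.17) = -7.61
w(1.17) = -1.16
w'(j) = 3*j^2 - 16*j + 7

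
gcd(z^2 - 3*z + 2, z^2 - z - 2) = z - 2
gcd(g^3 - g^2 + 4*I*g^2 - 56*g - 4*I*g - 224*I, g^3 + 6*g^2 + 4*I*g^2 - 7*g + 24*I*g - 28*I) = g^2 + g*(7 + 4*I) + 28*I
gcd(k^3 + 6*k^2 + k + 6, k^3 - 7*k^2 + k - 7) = k^2 + 1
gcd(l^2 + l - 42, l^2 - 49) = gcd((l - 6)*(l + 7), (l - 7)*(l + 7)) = l + 7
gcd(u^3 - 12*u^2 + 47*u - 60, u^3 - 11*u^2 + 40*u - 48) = u^2 - 7*u + 12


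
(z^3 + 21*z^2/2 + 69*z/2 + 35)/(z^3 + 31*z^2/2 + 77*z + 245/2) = (z + 2)/(z + 7)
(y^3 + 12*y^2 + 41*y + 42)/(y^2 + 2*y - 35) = (y^2 + 5*y + 6)/(y - 5)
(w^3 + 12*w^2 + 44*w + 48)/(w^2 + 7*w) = (w^3 + 12*w^2 + 44*w + 48)/(w*(w + 7))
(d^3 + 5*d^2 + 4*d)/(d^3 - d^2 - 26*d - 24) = d/(d - 6)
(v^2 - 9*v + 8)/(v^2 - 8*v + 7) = (v - 8)/(v - 7)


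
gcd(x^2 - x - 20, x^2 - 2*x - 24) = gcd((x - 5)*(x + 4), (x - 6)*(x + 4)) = x + 4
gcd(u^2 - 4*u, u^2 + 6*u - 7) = 1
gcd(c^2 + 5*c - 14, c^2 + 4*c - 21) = c + 7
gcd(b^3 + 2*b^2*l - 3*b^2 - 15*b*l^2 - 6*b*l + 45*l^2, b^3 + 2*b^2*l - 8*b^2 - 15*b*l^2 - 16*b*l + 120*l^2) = b^2 + 2*b*l - 15*l^2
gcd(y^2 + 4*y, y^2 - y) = y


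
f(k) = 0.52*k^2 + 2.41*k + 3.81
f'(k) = 1.04*k + 2.41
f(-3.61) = 1.89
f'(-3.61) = -1.34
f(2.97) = 15.55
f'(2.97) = 5.50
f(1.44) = 8.36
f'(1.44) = 3.91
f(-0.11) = 3.55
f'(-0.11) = 2.30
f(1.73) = 9.54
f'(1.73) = 4.21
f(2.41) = 12.64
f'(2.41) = 4.92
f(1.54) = 8.75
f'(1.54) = 4.01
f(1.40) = 8.20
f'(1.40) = 3.87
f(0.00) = 3.81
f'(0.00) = 2.41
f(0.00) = 3.81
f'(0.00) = 2.41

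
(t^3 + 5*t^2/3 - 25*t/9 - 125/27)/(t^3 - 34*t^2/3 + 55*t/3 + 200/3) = (t^2 - 25/9)/(t^2 - 13*t + 40)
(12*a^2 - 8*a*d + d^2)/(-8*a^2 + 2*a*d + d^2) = (-6*a + d)/(4*a + d)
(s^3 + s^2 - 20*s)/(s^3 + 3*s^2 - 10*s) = (s - 4)/(s - 2)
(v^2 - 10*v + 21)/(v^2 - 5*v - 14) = (v - 3)/(v + 2)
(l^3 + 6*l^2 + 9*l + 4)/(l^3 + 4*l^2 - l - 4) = (l + 1)/(l - 1)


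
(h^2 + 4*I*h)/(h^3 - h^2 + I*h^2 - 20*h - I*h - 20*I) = h*(h + 4*I)/(h^3 + h^2*(-1 + I) - h*(20 + I) - 20*I)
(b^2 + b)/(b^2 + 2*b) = (b + 1)/(b + 2)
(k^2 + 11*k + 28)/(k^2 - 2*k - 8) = (k^2 + 11*k + 28)/(k^2 - 2*k - 8)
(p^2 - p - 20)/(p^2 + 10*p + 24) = (p - 5)/(p + 6)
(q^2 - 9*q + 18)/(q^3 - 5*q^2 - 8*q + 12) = (q - 3)/(q^2 + q - 2)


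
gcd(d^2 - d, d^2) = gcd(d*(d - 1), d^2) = d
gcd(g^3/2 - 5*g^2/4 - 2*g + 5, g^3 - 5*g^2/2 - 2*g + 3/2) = 1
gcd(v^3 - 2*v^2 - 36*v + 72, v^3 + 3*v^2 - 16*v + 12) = v^2 + 4*v - 12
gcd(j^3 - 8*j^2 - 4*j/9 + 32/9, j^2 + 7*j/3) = 1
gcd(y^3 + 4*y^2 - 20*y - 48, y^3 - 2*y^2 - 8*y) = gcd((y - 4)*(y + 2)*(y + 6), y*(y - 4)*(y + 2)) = y^2 - 2*y - 8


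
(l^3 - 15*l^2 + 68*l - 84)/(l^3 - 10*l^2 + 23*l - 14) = (l - 6)/(l - 1)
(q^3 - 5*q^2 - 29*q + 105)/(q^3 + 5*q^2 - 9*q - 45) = (q - 7)/(q + 3)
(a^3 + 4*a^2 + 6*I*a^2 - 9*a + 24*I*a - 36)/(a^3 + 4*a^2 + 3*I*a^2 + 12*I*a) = (a + 3*I)/a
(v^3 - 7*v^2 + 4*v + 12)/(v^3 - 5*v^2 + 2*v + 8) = (v - 6)/(v - 4)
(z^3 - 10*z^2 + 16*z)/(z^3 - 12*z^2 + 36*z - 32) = z/(z - 2)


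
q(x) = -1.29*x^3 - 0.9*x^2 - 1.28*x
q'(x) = -3.87*x^2 - 1.8*x - 1.28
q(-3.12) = 34.41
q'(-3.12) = -33.34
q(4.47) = -138.92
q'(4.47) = -86.65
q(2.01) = -16.68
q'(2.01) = -20.53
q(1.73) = -11.59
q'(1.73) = -15.98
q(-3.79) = 62.15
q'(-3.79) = -50.05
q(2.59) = -31.76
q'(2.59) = -31.90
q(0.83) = -2.42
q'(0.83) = -5.44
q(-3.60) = 53.13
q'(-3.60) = -44.96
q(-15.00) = 4170.45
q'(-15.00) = -845.03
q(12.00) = -2374.08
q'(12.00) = -580.16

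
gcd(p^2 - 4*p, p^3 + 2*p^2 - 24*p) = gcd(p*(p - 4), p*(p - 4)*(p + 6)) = p^2 - 4*p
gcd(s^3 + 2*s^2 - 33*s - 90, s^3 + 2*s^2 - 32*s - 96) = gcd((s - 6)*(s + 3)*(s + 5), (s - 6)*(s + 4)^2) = s - 6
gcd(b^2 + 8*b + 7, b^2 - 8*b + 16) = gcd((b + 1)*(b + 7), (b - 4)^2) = 1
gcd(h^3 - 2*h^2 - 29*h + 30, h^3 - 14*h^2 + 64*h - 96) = h - 6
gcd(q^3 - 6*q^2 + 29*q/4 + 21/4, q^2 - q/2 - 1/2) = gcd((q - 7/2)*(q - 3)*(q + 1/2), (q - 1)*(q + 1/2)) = q + 1/2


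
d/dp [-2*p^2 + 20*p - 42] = 20 - 4*p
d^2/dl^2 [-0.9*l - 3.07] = 0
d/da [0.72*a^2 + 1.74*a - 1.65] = 1.44*a + 1.74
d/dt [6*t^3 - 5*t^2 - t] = 18*t^2 - 10*t - 1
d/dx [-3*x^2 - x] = -6*x - 1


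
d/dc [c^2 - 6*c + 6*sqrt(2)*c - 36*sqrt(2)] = 2*c - 6 + 6*sqrt(2)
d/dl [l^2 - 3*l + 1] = 2*l - 3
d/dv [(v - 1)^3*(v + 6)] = (v - 1)^2*(4*v + 17)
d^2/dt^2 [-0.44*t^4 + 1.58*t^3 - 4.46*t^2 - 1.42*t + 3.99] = -5.28*t^2 + 9.48*t - 8.92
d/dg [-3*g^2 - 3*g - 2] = -6*g - 3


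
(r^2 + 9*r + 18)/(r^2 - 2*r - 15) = (r + 6)/(r - 5)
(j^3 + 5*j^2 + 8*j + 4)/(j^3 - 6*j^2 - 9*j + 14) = (j^2 + 3*j + 2)/(j^2 - 8*j + 7)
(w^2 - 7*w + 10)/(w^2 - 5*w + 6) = (w - 5)/(w - 3)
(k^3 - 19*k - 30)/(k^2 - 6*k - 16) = (k^2 - 2*k - 15)/(k - 8)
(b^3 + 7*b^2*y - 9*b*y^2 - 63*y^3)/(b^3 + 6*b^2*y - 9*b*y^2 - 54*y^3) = (b + 7*y)/(b + 6*y)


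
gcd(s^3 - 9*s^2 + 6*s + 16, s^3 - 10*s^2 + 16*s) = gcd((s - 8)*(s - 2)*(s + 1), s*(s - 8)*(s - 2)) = s^2 - 10*s + 16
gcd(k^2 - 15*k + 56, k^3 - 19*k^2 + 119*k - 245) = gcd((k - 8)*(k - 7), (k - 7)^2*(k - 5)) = k - 7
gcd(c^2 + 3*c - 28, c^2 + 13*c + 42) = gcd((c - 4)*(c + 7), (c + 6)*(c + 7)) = c + 7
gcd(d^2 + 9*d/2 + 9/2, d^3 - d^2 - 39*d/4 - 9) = d + 3/2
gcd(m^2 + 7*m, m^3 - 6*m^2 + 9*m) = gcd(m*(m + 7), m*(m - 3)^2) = m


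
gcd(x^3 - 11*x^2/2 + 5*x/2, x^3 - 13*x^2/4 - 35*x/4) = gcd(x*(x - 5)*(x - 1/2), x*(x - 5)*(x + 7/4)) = x^2 - 5*x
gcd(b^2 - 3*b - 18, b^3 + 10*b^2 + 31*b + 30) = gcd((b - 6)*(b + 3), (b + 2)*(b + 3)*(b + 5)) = b + 3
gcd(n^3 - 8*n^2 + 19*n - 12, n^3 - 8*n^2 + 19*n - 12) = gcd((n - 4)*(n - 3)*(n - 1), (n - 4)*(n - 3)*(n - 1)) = n^3 - 8*n^2 + 19*n - 12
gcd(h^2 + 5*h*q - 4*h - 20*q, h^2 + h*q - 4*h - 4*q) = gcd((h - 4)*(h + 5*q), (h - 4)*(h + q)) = h - 4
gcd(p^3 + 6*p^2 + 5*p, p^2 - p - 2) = p + 1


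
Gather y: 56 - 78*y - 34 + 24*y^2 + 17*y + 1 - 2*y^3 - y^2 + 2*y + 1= -2*y^3 + 23*y^2 - 59*y + 24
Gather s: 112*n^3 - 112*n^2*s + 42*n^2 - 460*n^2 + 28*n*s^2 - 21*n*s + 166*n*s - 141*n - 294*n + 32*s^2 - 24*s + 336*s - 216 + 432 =112*n^3 - 418*n^2 - 435*n + s^2*(28*n + 32) + s*(-112*n^2 + 145*n + 312) + 216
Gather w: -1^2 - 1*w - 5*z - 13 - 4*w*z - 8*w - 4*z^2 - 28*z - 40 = w*(-4*z - 9) - 4*z^2 - 33*z - 54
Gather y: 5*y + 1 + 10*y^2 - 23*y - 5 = 10*y^2 - 18*y - 4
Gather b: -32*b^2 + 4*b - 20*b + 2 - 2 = -32*b^2 - 16*b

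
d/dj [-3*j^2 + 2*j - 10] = 2 - 6*j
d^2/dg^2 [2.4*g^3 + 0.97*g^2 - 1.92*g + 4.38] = 14.4*g + 1.94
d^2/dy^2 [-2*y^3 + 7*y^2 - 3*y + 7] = 14 - 12*y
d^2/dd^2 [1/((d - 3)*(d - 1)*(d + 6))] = 2*(6*d^4 + 16*d^3 - 51*d^2 - 180*d + 405)/(d^9 + 6*d^8 - 51*d^7 - 190*d^6 + 1287*d^5 + 594*d^4 - 12825*d^3 + 25758*d^2 - 20412*d + 5832)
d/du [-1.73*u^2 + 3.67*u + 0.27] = 3.67 - 3.46*u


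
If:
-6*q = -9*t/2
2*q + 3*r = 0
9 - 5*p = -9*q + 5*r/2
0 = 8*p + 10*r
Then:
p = -15/13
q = -18/13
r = 12/13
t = -24/13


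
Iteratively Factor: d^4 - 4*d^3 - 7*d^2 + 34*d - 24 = (d + 3)*(d^3 - 7*d^2 + 14*d - 8) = (d - 4)*(d + 3)*(d^2 - 3*d + 2) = (d - 4)*(d - 1)*(d + 3)*(d - 2)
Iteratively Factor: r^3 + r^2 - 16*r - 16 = (r - 4)*(r^2 + 5*r + 4) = (r - 4)*(r + 1)*(r + 4)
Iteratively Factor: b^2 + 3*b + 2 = (b + 1)*(b + 2)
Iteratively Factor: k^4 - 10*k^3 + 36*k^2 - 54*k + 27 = (k - 3)*(k^3 - 7*k^2 + 15*k - 9) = (k - 3)^2*(k^2 - 4*k + 3) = (k - 3)^2*(k - 1)*(k - 3)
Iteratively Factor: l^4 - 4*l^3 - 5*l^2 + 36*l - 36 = (l + 3)*(l^3 - 7*l^2 + 16*l - 12) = (l - 2)*(l + 3)*(l^2 - 5*l + 6) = (l - 3)*(l - 2)*(l + 3)*(l - 2)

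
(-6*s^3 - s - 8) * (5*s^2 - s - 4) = -30*s^5 + 6*s^4 + 19*s^3 - 39*s^2 + 12*s + 32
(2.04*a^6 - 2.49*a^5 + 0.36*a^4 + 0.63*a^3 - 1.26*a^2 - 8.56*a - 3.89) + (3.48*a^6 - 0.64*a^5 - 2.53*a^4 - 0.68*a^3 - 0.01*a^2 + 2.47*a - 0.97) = 5.52*a^6 - 3.13*a^5 - 2.17*a^4 - 0.05*a^3 - 1.27*a^2 - 6.09*a - 4.86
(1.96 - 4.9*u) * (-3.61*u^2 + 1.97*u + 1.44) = 17.689*u^3 - 16.7286*u^2 - 3.1948*u + 2.8224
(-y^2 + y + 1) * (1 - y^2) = y^4 - y^3 - 2*y^2 + y + 1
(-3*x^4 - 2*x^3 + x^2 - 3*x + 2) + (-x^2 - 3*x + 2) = -3*x^4 - 2*x^3 - 6*x + 4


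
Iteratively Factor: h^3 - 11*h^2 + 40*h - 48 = (h - 4)*(h^2 - 7*h + 12) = (h - 4)^2*(h - 3)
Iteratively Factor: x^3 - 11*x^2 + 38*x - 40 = (x - 4)*(x^2 - 7*x + 10) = (x - 4)*(x - 2)*(x - 5)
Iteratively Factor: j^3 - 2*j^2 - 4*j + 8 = (j - 2)*(j^2 - 4) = (j - 2)*(j + 2)*(j - 2)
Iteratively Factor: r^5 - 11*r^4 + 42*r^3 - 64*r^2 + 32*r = (r)*(r^4 - 11*r^3 + 42*r^2 - 64*r + 32) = r*(r - 2)*(r^3 - 9*r^2 + 24*r - 16) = r*(r - 4)*(r - 2)*(r^2 - 5*r + 4) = r*(r - 4)^2*(r - 2)*(r - 1)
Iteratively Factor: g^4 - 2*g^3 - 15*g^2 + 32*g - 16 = (g - 4)*(g^3 + 2*g^2 - 7*g + 4) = (g - 4)*(g - 1)*(g^2 + 3*g - 4) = (g - 4)*(g - 1)*(g + 4)*(g - 1)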